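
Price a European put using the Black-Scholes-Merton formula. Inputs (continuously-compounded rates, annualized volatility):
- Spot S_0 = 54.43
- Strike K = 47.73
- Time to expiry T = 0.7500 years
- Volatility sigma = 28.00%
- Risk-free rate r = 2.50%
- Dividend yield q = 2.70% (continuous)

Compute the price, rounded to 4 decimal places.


Answer: Price = 2.2587

Derivation:
d1 = (ln(S/K) + (r - q + 0.5*sigma^2) * T) / (sigma * sqrt(T)) = 0.65675796
d2 = d1 - sigma * sqrt(T) = 0.41427085
exp(-rT) = 0.98142469; exp(-qT) = 0.97995365
P = K * exp(-rT) * N(-d2) - S_0 * exp(-qT) * N(-d1)
N(-d1) = 0.25566828; N(-d2) = 0.33933788
P = 47.7300 * 0.98142469 * 0.33933788 - 54.4300 * 0.97995365 * 0.25566828 = 2.2587


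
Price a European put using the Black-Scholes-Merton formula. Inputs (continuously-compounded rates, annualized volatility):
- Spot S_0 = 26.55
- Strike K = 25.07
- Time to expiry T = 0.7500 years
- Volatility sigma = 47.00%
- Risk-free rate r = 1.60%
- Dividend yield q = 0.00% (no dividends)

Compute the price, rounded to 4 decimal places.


d1 = (ln(S/K) + (r - q + 0.5*sigma^2) * T) / (sigma * sqrt(T)) = 0.37391497
d2 = d1 - sigma * sqrt(T) = -0.03311697
exp(-rT) = 0.98807171; exp(-qT) = 1.00000000
P = K * exp(-rT) * N(-d2) - S_0 * exp(-qT) * N(-d1)
N(-d1) = 0.35423379; N(-d2) = 0.51320934
P = 25.0700 * 0.98807171 * 0.51320934 - 26.5500 * 1.00000000 * 0.35423379 = 3.3078

Answer: Price = 3.3078


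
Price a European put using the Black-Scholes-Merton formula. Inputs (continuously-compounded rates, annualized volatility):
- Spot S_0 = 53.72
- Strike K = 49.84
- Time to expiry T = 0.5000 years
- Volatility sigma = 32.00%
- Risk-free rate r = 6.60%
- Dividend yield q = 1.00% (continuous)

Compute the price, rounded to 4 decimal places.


d1 = (ln(S/K) + (r - q + 0.5*sigma^2) * T) / (sigma * sqrt(T)) = 0.56819343
d2 = d1 - sigma * sqrt(T) = 0.34191926
exp(-rT) = 0.96753856; exp(-qT) = 0.99501248
P = K * exp(-rT) * N(-d2) - S_0 * exp(-qT) * N(-d1)
N(-d1) = 0.28495182; N(-d2) = 0.36620583
P = 49.8400 * 0.96753856 * 0.36620583 - 53.7200 * 0.99501248 * 0.28495182 = 2.4280

Answer: Price = 2.4280


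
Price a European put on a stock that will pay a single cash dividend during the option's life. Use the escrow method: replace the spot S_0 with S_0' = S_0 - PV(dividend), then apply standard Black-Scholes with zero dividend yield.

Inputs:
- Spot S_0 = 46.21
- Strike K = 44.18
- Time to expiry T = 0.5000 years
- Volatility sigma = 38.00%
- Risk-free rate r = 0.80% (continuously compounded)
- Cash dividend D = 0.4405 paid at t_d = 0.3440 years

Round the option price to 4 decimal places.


Answer: Price = 3.9648

Derivation:
PV(D) = D * exp(-r * t_d) = 0.4405 * 0.99725178 = 0.43928941
S_0' = S_0 - PV(D) = 46.2100 - 0.43928941 = 45.77071059
d1 = (ln(S_0'/K) + (r + sigma^2/2)*T) / (sigma*sqrt(T)) = 0.28087838
d2 = d1 - sigma*sqrt(T) = 0.01217780
exp(-rT) = 0.99600799
N(-d1) = 0.38940184; N(-d2) = 0.49514188
P = K * exp(-rT) * N(-d2) - S_0' * N(-d1) = 44.1800 * 0.99600799 * 0.49514188 - 45.77071059 * 0.38940184 = 3.9648


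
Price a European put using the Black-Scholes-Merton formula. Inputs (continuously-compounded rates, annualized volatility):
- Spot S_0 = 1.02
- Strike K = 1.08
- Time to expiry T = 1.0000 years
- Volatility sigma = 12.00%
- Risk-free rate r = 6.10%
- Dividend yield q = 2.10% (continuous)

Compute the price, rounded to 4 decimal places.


d1 = (ln(S/K) + (r - q + 0.5*sigma^2) * T) / (sigma * sqrt(T)) = -0.08298678
d2 = d1 - sigma * sqrt(T) = -0.20298678
exp(-rT) = 0.94082324; exp(-qT) = 0.97921896
P = K * exp(-rT) * N(-d2) - S_0 * exp(-qT) * N(-d1)
N(-d1) = 0.53306898; N(-d2) = 0.58042732
P = 1.0800 * 0.94082324 * 0.58042732 - 1.0200 * 0.97921896 * 0.53306898 = 0.0573

Answer: Price = 0.0573


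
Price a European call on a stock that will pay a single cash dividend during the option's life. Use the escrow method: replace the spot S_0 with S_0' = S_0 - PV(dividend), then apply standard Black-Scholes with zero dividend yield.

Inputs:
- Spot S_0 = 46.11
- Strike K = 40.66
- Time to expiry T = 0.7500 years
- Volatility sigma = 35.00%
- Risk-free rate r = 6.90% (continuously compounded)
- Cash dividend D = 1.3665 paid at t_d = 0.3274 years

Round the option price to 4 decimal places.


PV(D) = D * exp(-r * t_d) = 1.3665 * 0.97766266 = 1.33597602
S_0' = S_0 - PV(D) = 46.1100 - 1.33597602 = 44.77402398
d1 = (ln(S_0'/K) + (r + sigma^2/2)*T) / (sigma*sqrt(T)) = 0.64026773
d2 = d1 - sigma*sqrt(T) = 0.33715884
exp(-rT) = 0.94956623
N(d1) = 0.73900072; N(d2) = 0.63200142
C = S_0' * N(d1) - K * exp(-rT) * N(d2) = 44.77402398 * 0.73900072 - 40.6600 * 0.94956623 * 0.63200142 = 8.6869

Answer: Price = 8.6869


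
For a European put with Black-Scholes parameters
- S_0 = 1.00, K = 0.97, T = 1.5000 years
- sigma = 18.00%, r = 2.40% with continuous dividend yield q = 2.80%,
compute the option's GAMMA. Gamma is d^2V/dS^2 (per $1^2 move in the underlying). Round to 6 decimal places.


Answer: Gamma = 1.693281

Derivation:
d1 = 0.2211762567; d2 = 0.0007221798
phi(d1) = 0.3893027340; exp(-qT) = 0.9588697806; exp(-rT) = 0.9646402935
Gamma = exp(-qT) * phi(d1) / (S * sigma * sqrt(T)) = 0.9588697806 * 0.3893027340 / (1.0000 * 0.1800 * 1.2247448714) = 1.693281


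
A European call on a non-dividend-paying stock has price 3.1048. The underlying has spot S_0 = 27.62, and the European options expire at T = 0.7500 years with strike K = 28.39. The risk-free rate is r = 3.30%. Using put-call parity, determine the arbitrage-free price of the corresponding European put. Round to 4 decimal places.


Answer: Put price = 3.1808

Derivation:
Put-call parity: C - P = S_0 * exp(-qT) - K * exp(-rT).
S_0 * exp(-qT) = 27.6200 * 1.00000000 = 27.62000000
K * exp(-rT) = 28.3900 * 0.97555377 = 27.69597153
P = C - S*exp(-qT) + K*exp(-rT)
P = 3.1048 - 27.62000000 + 27.69597153 = 3.1808


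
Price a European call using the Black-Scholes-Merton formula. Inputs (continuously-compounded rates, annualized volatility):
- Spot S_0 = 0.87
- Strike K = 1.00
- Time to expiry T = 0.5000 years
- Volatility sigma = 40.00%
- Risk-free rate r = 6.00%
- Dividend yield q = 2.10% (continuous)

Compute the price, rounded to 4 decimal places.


d1 = (ln(S/K) + (r - q + 0.5*sigma^2) * T) / (sigma * sqrt(T)) = -0.28200149
d2 = d1 - sigma * sqrt(T) = -0.56484421
exp(-rT) = 0.97044553; exp(-qT) = 0.98955493
C = S_0 * exp(-qT) * N(d1) - K * exp(-rT) * N(d2)
N(d1) = 0.38897118; N(d2) = 0.28608987
C = 0.8700 * 0.98955493 * 0.38897118 - 1.0000 * 0.97044553 * 0.28608987 = 0.0572

Answer: Price = 0.0572


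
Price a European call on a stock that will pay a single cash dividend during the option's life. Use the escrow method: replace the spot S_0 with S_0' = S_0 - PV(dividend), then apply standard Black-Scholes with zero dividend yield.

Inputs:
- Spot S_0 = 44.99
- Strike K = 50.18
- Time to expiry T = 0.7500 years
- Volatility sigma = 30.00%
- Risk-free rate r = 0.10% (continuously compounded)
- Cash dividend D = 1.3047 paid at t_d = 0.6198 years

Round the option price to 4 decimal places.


PV(D) = D * exp(-r * t_d) = 1.3047 * 0.99938039 = 1.30389160
S_0' = S_0 - PV(D) = 44.9900 - 1.30389160 = 43.68610840
d1 = (ln(S_0'/K) + (r + sigma^2/2)*T) / (sigma*sqrt(T)) = -0.40062864
d2 = d1 - sigma*sqrt(T) = -0.66043626
exp(-rT) = 0.99925028
N(d1) = 0.34434678; N(d2) = 0.25448695
C = S_0' * N(d1) - K * exp(-rT) * N(d2) = 43.68610840 * 0.34434678 - 50.1800 * 0.99925028 * 0.25448695 = 2.2826

Answer: Price = 2.2826


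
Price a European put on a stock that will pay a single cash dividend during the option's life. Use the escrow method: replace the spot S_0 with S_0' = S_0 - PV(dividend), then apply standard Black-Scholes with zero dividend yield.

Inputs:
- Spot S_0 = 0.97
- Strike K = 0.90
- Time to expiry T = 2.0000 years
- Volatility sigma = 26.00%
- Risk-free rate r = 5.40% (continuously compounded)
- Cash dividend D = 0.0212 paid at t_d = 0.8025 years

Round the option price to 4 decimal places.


Answer: Price = 0.0693

Derivation:
PV(D) = D * exp(-r * t_d) = 0.0212 * 0.95759054 = 0.02030092
S_0' = S_0 - PV(D) = 0.9700 - 0.02030092 = 0.94969908
d1 = (ln(S_0'/K) + (r + sigma^2/2)*T) / (sigma*sqrt(T)) = 0.62375090
d2 = d1 - sigma*sqrt(T) = 0.25605537
exp(-rT) = 0.89762760
N(-d1) = 0.26639560; N(-d2) = 0.39895404
P = K * exp(-rT) * N(-d2) - S_0' * N(-d1) = 0.9000 * 0.89762760 * 0.39895404 - 0.94969908 * 0.26639560 = 0.0693


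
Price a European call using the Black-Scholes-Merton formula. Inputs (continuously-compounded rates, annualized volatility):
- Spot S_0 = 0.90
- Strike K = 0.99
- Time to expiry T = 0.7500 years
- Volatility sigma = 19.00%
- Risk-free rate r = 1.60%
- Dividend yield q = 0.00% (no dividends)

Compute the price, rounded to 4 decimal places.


Answer: Price = 0.0302

Derivation:
d1 = (ln(S/K) + (r - q + 0.5*sigma^2) * T) / (sigma * sqrt(T)) = -0.42403448
d2 = d1 - sigma * sqrt(T) = -0.58857931
exp(-rT) = 0.98807171; exp(-qT) = 1.00000000
C = S_0 * exp(-qT) * N(d1) - K * exp(-rT) * N(d2)
N(d1) = 0.33577033; N(d2) = 0.27807176
C = 0.9000 * 1.00000000 * 0.33577033 - 0.9900 * 0.98807171 * 0.27807176 = 0.0302


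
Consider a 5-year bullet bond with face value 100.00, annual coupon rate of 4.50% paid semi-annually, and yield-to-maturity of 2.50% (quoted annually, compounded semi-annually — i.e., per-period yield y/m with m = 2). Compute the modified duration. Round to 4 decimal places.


Coupon per period c = face * coupon_rate / m = 2.250000
Periods per year m = 2; per-period yield y/m = 0.012500
Number of cashflows N = 10
Cashflows (t years, CF_t, discount factor 1/(1+y/m)^(m*t), PV):
  t = 0.5000: CF_t = 2.250000, DF = 0.987654, PV = 2.222222
  t = 1.0000: CF_t = 2.250000, DF = 0.975461, PV = 2.194787
  t = 1.5000: CF_t = 2.250000, DF = 0.963418, PV = 2.167691
  t = 2.0000: CF_t = 2.250000, DF = 0.951524, PV = 2.140930
  t = 2.5000: CF_t = 2.250000, DF = 0.939777, PV = 2.114498
  t = 3.0000: CF_t = 2.250000, DF = 0.928175, PV = 2.088393
  t = 3.5000: CF_t = 2.250000, DF = 0.916716, PV = 2.062611
  t = 4.0000: CF_t = 2.250000, DF = 0.905398, PV = 2.037147
  t = 4.5000: CF_t = 2.250000, DF = 0.894221, PV = 2.011997
  t = 5.0000: CF_t = 102.250000, DF = 0.883181, PV = 90.305250
Price P = sum_t PV_t = 109.345526
First compute Macaulay numerator sum_t t * PV_t:
  t * PV_t at t = 0.5000: 1.111111
  t * PV_t at t = 1.0000: 2.194787
  t * PV_t at t = 1.5000: 3.251537
  t * PV_t at t = 2.0000: 4.281859
  t * PV_t at t = 2.5000: 5.286246
  t * PV_t at t = 3.0000: 6.265180
  t * PV_t at t = 3.5000: 7.219138
  t * PV_t at t = 4.0000: 8.148586
  t * PV_t at t = 4.5000: 9.053984
  t * PV_t at t = 5.0000: 451.526248
Macaulay duration D = 498.338678 / 109.345526 = 4.557467
Modified duration = D / (1 + y/m) = 4.557467 / (1 + 0.012500) = 4.501202

Answer: Modified duration = 4.5012


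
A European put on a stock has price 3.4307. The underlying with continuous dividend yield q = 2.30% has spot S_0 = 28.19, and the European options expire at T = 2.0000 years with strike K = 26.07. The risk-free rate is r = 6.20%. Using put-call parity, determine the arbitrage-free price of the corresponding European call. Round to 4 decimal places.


Answer: Call price = 7.3236

Derivation:
Put-call parity: C - P = S_0 * exp(-qT) - K * exp(-rT).
S_0 * exp(-qT) = 28.1900 * 0.95504196 = 26.92263291
K * exp(-rT) = 26.0700 * 0.88337984 = 23.02971245
C = P + S*exp(-qT) - K*exp(-rT)
C = 3.4307 + 26.92263291 - 23.02971245 = 7.3236


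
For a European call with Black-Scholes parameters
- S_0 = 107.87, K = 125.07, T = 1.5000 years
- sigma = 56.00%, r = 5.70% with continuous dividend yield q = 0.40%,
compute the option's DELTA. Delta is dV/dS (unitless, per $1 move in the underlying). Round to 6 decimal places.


Answer: Delta = 0.592483

Derivation:
d1 = 0.2431311290; d2 = -0.4427259990
phi(d1) = 0.3873235433; exp(-qT) = 0.9940179641; exp(-rT) = 0.9180531431
N(d1) = 0.5960480914
Delta = exp(-qT) * N(d1) = 0.9940179641 * 0.5960480914 = 0.592483


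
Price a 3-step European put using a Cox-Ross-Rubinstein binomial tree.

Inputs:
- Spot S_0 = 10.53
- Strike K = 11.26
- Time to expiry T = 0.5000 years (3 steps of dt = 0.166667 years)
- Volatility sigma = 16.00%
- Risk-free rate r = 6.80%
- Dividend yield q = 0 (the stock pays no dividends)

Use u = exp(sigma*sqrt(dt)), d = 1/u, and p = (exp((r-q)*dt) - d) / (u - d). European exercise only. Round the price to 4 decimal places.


dt = T/N = 0.166667
u = exp(sigma*sqrt(dt)) = 1.067500; d = 1/u = 0.936768
p = (exp((r-q)*dt) - d) / (u - d) = 0.570860
Discount per step: exp(-r*dt) = 0.988731
Stock lattice S(k, i) with i counting down-moves:
  k=0: S(0,0) = 10.5300
  k=1: S(1,0) = 11.2408; S(1,1) = 9.8642
  k=2: S(2,0) = 11.9995; S(2,1) = 10.5300; S(2,2) = 9.2404
  k=3: S(3,0) = 12.8095; S(3,1) = 11.2408; S(3,2) = 9.8642; S(3,3) = 8.6561
Terminal payoffs V(N, i) = max(K - S_T, 0):
  V(3,0) = 0.000000; V(3,1) = 0.019222; V(3,2) = 1.395834; V(3,3) = 2.603858
Backward induction: V(k, i) = exp(-r*dt) * [p * V(k+1, i) + (1-p) * V(k+1, i+1)].
  V(2,0) = exp(-r*dt) * [p*0.000000 + (1-p)*0.019222] = 0.008156
  V(2,1) = exp(-r*dt) * [p*0.019222 + (1-p)*1.395834] = 0.603107
  V(2,2) = exp(-r*dt) * [p*1.395834 + (1-p)*2.603858] = 1.892673
  V(1,0) = exp(-r*dt) * [p*0.008156 + (1-p)*0.603107] = 0.260504
  V(1,1) = exp(-r*dt) * [p*0.603107 + (1-p)*1.892673] = 1.143478
  V(0,0) = exp(-r*dt) * [p*0.260504 + (1-p)*1.143478] = 0.632218

Answer: Price = V(0,0) = 0.6322


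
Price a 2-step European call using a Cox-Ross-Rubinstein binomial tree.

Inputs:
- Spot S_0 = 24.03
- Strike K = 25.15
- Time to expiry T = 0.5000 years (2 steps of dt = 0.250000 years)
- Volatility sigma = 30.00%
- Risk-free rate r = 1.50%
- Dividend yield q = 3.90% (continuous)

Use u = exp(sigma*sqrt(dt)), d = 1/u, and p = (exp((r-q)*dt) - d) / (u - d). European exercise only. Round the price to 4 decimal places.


Answer: Price = V(0,0) = 1.4175

Derivation:
dt = T/N = 0.250000
u = exp(sigma*sqrt(dt)) = 1.161834; d = 1/u = 0.860708
p = (exp((r-q)*dt) - d) / (u - d) = 0.442705
Discount per step: exp(-r*dt) = 0.996257
Stock lattice S(k, i) with i counting down-moves:
  k=0: S(0,0) = 24.0300
  k=1: S(1,0) = 27.9189; S(1,1) = 20.6828
  k=2: S(2,0) = 32.4371; S(2,1) = 24.0300; S(2,2) = 17.8019
Terminal payoffs V(N, i) = max(S_T - K, 0):
  V(2,0) = 7.287107; V(2,1) = 0.000000; V(2,2) = 0.000000
Backward induction: V(k, i) = exp(-r*dt) * [p * V(k+1, i) + (1-p) * V(k+1, i+1)].
  V(1,0) = exp(-r*dt) * [p*7.287107 + (1-p)*0.000000] = 3.213961
  V(1,1) = exp(-r*dt) * [p*0.000000 + (1-p)*0.000000] = 0.000000
  V(0,0) = exp(-r*dt) * [p*3.213961 + (1-p)*0.000000] = 1.417510


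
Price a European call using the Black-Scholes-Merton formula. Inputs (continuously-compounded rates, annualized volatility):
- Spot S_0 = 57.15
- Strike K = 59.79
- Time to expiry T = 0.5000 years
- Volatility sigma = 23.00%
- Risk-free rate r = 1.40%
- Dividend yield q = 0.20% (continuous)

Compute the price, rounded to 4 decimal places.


Answer: Price = 2.7427

Derivation:
d1 = (ln(S/K) + (r - q + 0.5*sigma^2) * T) / (sigma * sqrt(T)) = -0.15946200
d2 = d1 - sigma * sqrt(T) = -0.32209656
exp(-rT) = 0.99302444; exp(-qT) = 0.99900050
C = S_0 * exp(-qT) * N(d1) - K * exp(-rT) * N(d2)
N(d1) = 0.43665245; N(d2) = 0.37368977
C = 57.1500 * 0.99900050 * 0.43665245 - 59.7900 * 0.99302444 * 0.37368977 = 2.7427


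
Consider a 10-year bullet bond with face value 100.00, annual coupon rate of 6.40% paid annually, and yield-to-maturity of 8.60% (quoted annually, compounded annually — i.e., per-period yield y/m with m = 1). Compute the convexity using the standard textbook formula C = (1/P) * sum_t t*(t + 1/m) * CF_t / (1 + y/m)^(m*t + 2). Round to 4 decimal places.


Answer: Convexity = 62.6769

Derivation:
Coupon per period c = face * coupon_rate / m = 6.400000
Periods per year m = 1; per-period yield y/m = 0.086000
Number of cashflows N = 10
Cashflows (t years, CF_t, discount factor 1/(1+y/m)^(m*t), PV):
  t = 1.0000: CF_t = 6.400000, DF = 0.920810, PV = 5.893186
  t = 2.0000: CF_t = 6.400000, DF = 0.847892, PV = 5.426506
  t = 3.0000: CF_t = 6.400000, DF = 0.780747, PV = 4.996783
  t = 4.0000: CF_t = 6.400000, DF = 0.718920, PV = 4.601089
  t = 5.0000: CF_t = 6.400000, DF = 0.661989, PV = 4.236731
  t = 6.0000: CF_t = 6.400000, DF = 0.609566, PV = 3.901225
  t = 7.0000: CF_t = 6.400000, DF = 0.561295, PV = 3.592288
  t = 8.0000: CF_t = 6.400000, DF = 0.516846, PV = 3.307816
  t = 9.0000: CF_t = 6.400000, DF = 0.475917, PV = 3.045871
  t = 10.0000: CF_t = 106.400000, DF = 0.438230, PV = 46.627634
Price P = sum_t PV_t = 85.629130
Convexity numerator sum_t t*(t + 1/m) * CF_t / (1+y/m)^(m*t + 2):
  t = 1.0000: term = 9.993566
  t = 2.0000: term = 27.606536
  t = 3.0000: term = 50.840767
  t = 4.0000: term = 78.024504
  t = 5.0000: term = 107.768652
  t = 6.0000: term = 138.928281
  t = 7.0000: term = 170.568792
  t = 8.0000: term = 201.936218
  t = 9.0000: term = 232.431190
  t = 10.0000: term = 4348.869845
Convexity = (1/P) * sum = 5366.968352 / 85.629130 = 62.676899


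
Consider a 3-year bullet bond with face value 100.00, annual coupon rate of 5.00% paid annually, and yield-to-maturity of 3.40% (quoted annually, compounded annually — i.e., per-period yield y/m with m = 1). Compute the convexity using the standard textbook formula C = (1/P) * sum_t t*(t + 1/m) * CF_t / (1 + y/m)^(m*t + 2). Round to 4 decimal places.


Coupon per period c = face * coupon_rate / m = 5.000000
Periods per year m = 1; per-period yield y/m = 0.034000
Number of cashflows N = 3
Cashflows (t years, CF_t, discount factor 1/(1+y/m)^(m*t), PV):
  t = 1.0000: CF_t = 5.000000, DF = 0.967118, PV = 4.835590
  t = 2.0000: CF_t = 5.000000, DF = 0.935317, PV = 4.676586
  t = 3.0000: CF_t = 105.000000, DF = 0.904562, PV = 94.979020
Price P = sum_t PV_t = 104.491196
Convexity numerator sum_t t*(t + 1/m) * CF_t / (1+y/m)^(m*t + 2):
  t = 1.0000: term = 9.045621
  t = 2.0000: term = 26.244548
  t = 3.0000: term = 1066.026133
Convexity = (1/P) * sum = 1101.316302 / 104.491196 = 10.539800

Answer: Convexity = 10.5398


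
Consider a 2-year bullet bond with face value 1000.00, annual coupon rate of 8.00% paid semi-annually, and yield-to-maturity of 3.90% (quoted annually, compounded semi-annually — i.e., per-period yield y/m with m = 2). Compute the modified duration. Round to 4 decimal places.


Coupon per period c = face * coupon_rate / m = 40.000000
Periods per year m = 2; per-period yield y/m = 0.019500
Number of cashflows N = 4
Cashflows (t years, CF_t, discount factor 1/(1+y/m)^(m*t), PV):
  t = 0.5000: CF_t = 40.000000, DF = 0.980873, PV = 39.234919
  t = 1.0000: CF_t = 40.000000, DF = 0.962112, PV = 38.484472
  t = 1.5000: CF_t = 40.000000, DF = 0.943709, PV = 37.748378
  t = 2.0000: CF_t = 1040.000000, DF = 0.925659, PV = 962.685474
Price P = sum_t PV_t = 1078.153244
First compute Macaulay numerator sum_t t * PV_t:
  t * PV_t at t = 0.5000: 19.617460
  t * PV_t at t = 1.0000: 38.484472
  t * PV_t at t = 1.5000: 56.622568
  t * PV_t at t = 2.0000: 1925.370948
Macaulay duration D = 2040.095447 / 1078.153244 = 1.892213
Modified duration = D / (1 + y/m) = 1.892213 / (1 + 0.019500) = 1.856020

Answer: Modified duration = 1.8560


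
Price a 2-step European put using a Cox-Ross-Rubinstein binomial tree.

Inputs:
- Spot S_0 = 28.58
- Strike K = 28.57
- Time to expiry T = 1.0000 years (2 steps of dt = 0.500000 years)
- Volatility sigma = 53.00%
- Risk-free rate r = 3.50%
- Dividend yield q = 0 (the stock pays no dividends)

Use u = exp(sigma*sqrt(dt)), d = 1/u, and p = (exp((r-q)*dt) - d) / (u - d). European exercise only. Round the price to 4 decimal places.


Answer: Price = V(0,0) = 4.7191

Derivation:
dt = T/N = 0.500000
u = exp(sigma*sqrt(dt)) = 1.454652; d = 1/u = 0.687450
p = (exp((r-q)*dt) - d) / (u - d) = 0.430401
Discount per step: exp(-r*dt) = 0.982652
Stock lattice S(k, i) with i counting down-moves:
  k=0: S(0,0) = 28.5800
  k=1: S(1,0) = 41.5739; S(1,1) = 19.6473
  k=2: S(2,0) = 60.4756; S(2,1) = 28.5800; S(2,2) = 13.5065
Terminal payoffs V(N, i) = max(K - S_T, 0):
  V(2,0) = 0.000000; V(2,1) = 0.000000; V(2,2) = 15.063460
Backward induction: V(k, i) = exp(-r*dt) * [p * V(k+1, i) + (1-p) * V(k+1, i+1)].
  V(1,0) = exp(-r*dt) * [p*0.000000 + (1-p)*0.000000] = 0.000000
  V(1,1) = exp(-r*dt) * [p*0.000000 + (1-p)*15.063460] = 8.431291
  V(0,0) = exp(-r*dt) * [p*0.000000 + (1-p)*8.431291] = 4.719146


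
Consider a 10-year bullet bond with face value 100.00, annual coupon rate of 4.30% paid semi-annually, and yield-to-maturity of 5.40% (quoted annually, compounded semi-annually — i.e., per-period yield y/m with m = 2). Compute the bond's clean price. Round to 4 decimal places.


Answer: Price = 91.5857

Derivation:
Coupon per period c = face * coupon_rate / m = 2.150000
Periods per year m = 2; per-period yield y/m = 0.027000
Number of cashflows N = 20
Cashflows (t years, CF_t, discount factor 1/(1+y/m)^(m*t), PV):
  t = 0.5000: CF_t = 2.150000, DF = 0.973710, PV = 2.093476
  t = 1.0000: CF_t = 2.150000, DF = 0.948111, PV = 2.038438
  t = 1.5000: CF_t = 2.150000, DF = 0.923185, PV = 1.984847
  t = 2.0000: CF_t = 2.150000, DF = 0.898914, PV = 1.932665
  t = 2.5000: CF_t = 2.150000, DF = 0.875282, PV = 1.881855
  t = 3.0000: CF_t = 2.150000, DF = 0.852270, PV = 1.832381
  t = 3.5000: CF_t = 2.150000, DF = 0.829864, PV = 1.784207
  t = 4.0000: CF_t = 2.150000, DF = 0.808047, PV = 1.737300
  t = 4.5000: CF_t = 2.150000, DF = 0.786803, PV = 1.691626
  t = 5.0000: CF_t = 2.150000, DF = 0.766118, PV = 1.647153
  t = 5.5000: CF_t = 2.150000, DF = 0.745976, PV = 1.603849
  t = 6.0000: CF_t = 2.150000, DF = 0.726365, PV = 1.561684
  t = 6.5000: CF_t = 2.150000, DF = 0.707268, PV = 1.520627
  t = 7.0000: CF_t = 2.150000, DF = 0.688674, PV = 1.480649
  t = 7.5000: CF_t = 2.150000, DF = 0.670569, PV = 1.441723
  t = 8.0000: CF_t = 2.150000, DF = 0.652939, PV = 1.403820
  t = 8.5000: CF_t = 2.150000, DF = 0.635774, PV = 1.366913
  t = 9.0000: CF_t = 2.150000, DF = 0.619059, PV = 1.330977
  t = 9.5000: CF_t = 2.150000, DF = 0.602784, PV = 1.295985
  t = 10.0000: CF_t = 102.150000, DF = 0.586937, PV = 59.955565
Price P = sum_t PV_t = 91.585744


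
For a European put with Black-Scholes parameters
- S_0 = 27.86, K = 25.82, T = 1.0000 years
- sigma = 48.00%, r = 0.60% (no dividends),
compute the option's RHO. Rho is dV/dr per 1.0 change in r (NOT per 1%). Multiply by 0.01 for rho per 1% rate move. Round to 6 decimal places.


Answer: Rho = -13.539504

Derivation:
d1 = 0.4109220478; d2 = -0.0690779522
phi(d1) = 0.3666428748; exp(-qT) = 1.0000000000; exp(-rT) = 0.9940179641
N(-d2) = 0.5275362147
Rho = -K*T*exp(-rT)*N(-d2) = -25.8200 * 1.0000 * 0.9940179641 * 0.5275362147 = -13.539504


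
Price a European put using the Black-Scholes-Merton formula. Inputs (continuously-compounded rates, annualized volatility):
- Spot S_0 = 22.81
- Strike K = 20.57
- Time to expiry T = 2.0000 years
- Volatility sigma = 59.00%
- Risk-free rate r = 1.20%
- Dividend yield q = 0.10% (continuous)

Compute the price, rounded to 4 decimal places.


d1 = (ln(S/K) + (r - q + 0.5*sigma^2) * T) / (sigma * sqrt(T)) = 0.56744161
d2 = d1 - sigma * sqrt(T) = -0.26694440
exp(-rT) = 0.97628571; exp(-qT) = 0.99800200
P = K * exp(-rT) * N(-d2) - S_0 * exp(-qT) * N(-d1)
N(-d1) = 0.28520709; N(-d2) = 0.60524401
P = 20.5700 * 0.97628571 * 0.60524401 - 22.8100 * 0.99800200 * 0.28520709 = 5.6621

Answer: Price = 5.6621


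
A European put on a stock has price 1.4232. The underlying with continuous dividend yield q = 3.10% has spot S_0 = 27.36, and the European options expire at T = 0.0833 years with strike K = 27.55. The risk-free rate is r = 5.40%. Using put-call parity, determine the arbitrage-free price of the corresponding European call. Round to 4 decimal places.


Put-call parity: C - P = S_0 * exp(-qT) - K * exp(-rT).
S_0 * exp(-qT) = 27.3600 * 0.99742103 = 27.28943942
K * exp(-rT) = 27.5500 * 0.99551190 = 27.42635289
C = P + S*exp(-qT) - K*exp(-rT)
C = 1.4232 + 27.28943942 - 27.42635289 = 1.2863

Answer: Call price = 1.2863


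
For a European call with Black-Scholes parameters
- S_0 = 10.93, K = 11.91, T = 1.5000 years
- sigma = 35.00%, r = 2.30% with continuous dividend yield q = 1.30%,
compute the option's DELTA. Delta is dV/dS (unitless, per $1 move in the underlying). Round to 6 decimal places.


d1 = 0.0490082683; d2 = -0.3796524367
phi(d1) = 0.3984634761; exp(-qT) = 0.9806888952; exp(-rT) = 0.9660883397
N(d1) = 0.5195436466
Delta = exp(-qT) * N(d1) = 0.9806888952 * 0.5195436466 = 0.509511

Answer: Delta = 0.509511


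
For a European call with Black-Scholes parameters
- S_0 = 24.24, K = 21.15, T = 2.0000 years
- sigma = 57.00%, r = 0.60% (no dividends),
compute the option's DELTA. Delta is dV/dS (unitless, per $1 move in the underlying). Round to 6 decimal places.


d1 = 0.5871023939; d2 = -0.2189993367
phi(d1) = 0.3357853563; exp(-qT) = 1.0000000000; exp(-rT) = 0.9880717129
N(d1) = 0.7214325300
Delta = exp(-qT) * N(d1) = 1.0000000000 * 0.7214325300 = 0.721433

Answer: Delta = 0.721433


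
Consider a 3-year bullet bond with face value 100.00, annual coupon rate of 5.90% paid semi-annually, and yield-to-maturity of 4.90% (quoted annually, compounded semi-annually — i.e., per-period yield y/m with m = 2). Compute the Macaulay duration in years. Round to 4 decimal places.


Coupon per period c = face * coupon_rate / m = 2.950000
Periods per year m = 2; per-period yield y/m = 0.024500
Number of cashflows N = 6
Cashflows (t years, CF_t, discount factor 1/(1+y/m)^(m*t), PV):
  t = 0.5000: CF_t = 2.950000, DF = 0.976086, PV = 2.879453
  t = 1.0000: CF_t = 2.950000, DF = 0.952744, PV = 2.810594
  t = 1.5000: CF_t = 2.950000, DF = 0.929960, PV = 2.743381
  t = 2.0000: CF_t = 2.950000, DF = 0.907721, PV = 2.677776
  t = 2.5000: CF_t = 2.950000, DF = 0.886013, PV = 2.613739
  t = 3.0000: CF_t = 102.950000, DF = 0.864825, PV = 89.033731
Price P = sum_t PV_t = 102.758674
Macaulay numerator sum_t t * PV_t:
  t * PV_t at t = 0.5000: 1.439727
  t * PV_t at t = 1.0000: 2.810594
  t * PV_t at t = 1.5000: 4.115072
  t * PV_t at t = 2.0000: 5.355551
  t * PV_t at t = 2.5000: 6.534347
  t * PV_t at t = 3.0000: 267.101194
Macaulay duration D = (sum_t t * PV_t) / P = 287.356484 / 102.758674 = 2.796421

Answer: Macaulay duration = 2.7964 years


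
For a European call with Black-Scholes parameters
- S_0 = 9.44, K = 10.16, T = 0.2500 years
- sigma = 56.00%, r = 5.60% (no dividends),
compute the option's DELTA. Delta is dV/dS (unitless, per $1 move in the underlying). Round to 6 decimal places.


d1 = -0.0725087928; d2 = -0.3525087928
phi(d1) = 0.3978949331; exp(-qT) = 1.0000000000; exp(-rT) = 0.9860975443
N(d1) = 0.4710985041
Delta = exp(-qT) * N(d1) = 1.0000000000 * 0.4710985041 = 0.471099

Answer: Delta = 0.471099


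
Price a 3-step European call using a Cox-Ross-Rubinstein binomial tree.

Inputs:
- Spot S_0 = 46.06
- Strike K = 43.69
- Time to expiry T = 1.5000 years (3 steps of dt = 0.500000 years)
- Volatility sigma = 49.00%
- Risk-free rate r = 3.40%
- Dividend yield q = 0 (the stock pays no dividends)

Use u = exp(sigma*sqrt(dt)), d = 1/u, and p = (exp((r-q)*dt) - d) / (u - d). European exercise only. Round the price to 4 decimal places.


dt = T/N = 0.500000
u = exp(sigma*sqrt(dt)) = 1.414084; d = 1/u = 0.707171
p = (exp((r-q)*dt) - d) / (u - d) = 0.438489
Discount per step: exp(-r*dt) = 0.983144
Stock lattice S(k, i) with i counting down-moves:
  k=0: S(0,0) = 46.0600
  k=1: S(1,0) = 65.1327; S(1,1) = 32.5723
  k=2: S(2,0) = 92.1032; S(2,1) = 46.0600; S(2,2) = 23.0342
  k=3: S(3,0) = 130.2417; S(3,1) = 65.1327; S(3,2) = 32.5723; S(3,3) = 16.2891
Terminal payoffs V(N, i) = max(S_T - K, 0):
  V(3,0) = 86.551688; V(3,1) = 21.442732; V(3,2) = 0.000000; V(3,3) = 0.000000
Backward induction: V(k, i) = exp(-r*dt) * [p * V(k+1, i) + (1-p) * V(k+1, i+1)].
  V(2,0) = exp(-r*dt) * [p*86.551688 + (1-p)*21.442732] = 49.149639
  V(2,1) = exp(-r*dt) * [p*21.442732 + (1-p)*0.000000] = 9.243923
  V(2,2) = exp(-r*dt) * [p*0.000000 + (1-p)*0.000000] = 0.000000
  V(1,0) = exp(-r*dt) * [p*49.149639 + (1-p)*9.243923] = 26.291386
  V(1,1) = exp(-r*dt) * [p*9.243923 + (1-p)*0.000000] = 3.985038
  V(0,0) = exp(-r*dt) * [p*26.291386 + (1-p)*3.985038] = 13.534091

Answer: Price = V(0,0) = 13.5341


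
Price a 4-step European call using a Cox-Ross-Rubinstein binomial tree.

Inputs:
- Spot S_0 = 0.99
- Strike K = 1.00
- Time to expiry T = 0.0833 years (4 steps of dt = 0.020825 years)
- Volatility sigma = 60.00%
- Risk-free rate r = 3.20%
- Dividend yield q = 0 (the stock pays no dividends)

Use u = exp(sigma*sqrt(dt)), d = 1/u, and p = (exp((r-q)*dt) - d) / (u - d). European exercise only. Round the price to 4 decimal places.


Answer: Price = V(0,0) = 0.0626

Derivation:
dt = T/N = 0.020825
u = exp(sigma*sqrt(dt)) = 1.090444; d = 1/u = 0.917057
p = (exp((r-q)*dt) - d) / (u - d) = 0.482212
Discount per step: exp(-r*dt) = 0.999334
Stock lattice S(k, i) with i counting down-moves:
  k=0: S(0,0) = 0.9900
  k=1: S(1,0) = 1.0795; S(1,1) = 0.9079
  k=2: S(2,0) = 1.1772; S(2,1) = 0.9900; S(2,2) = 0.8326
  k=3: S(3,0) = 1.2836; S(3,1) = 1.0795; S(3,2) = 0.9079; S(3,3) = 0.7635
  k=4: S(4,0) = 1.3997; S(4,1) = 1.1772; S(4,2) = 0.9900; S(4,3) = 0.8326; S(4,4) = 0.7002
Terminal payoffs V(N, i) = max(S_T - K, 0):
  V(4,0) = 0.399746; V(4,1) = 0.177178; V(4,2) = 0.000000; V(4,3) = 0.000000; V(4,4) = 0.000000
Backward induction: V(k, i) = exp(-r*dt) * [p * V(k+1, i) + (1-p) * V(k+1, i+1)].
  V(3,0) = exp(-r*dt) * [p*0.399746 + (1-p)*0.177178] = 0.284313
  V(3,1) = exp(-r*dt) * [p*0.177178 + (1-p)*0.000000] = 0.085380
  V(3,2) = exp(-r*dt) * [p*0.000000 + (1-p)*0.000000] = 0.000000
  V(3,3) = exp(-r*dt) * [p*0.000000 + (1-p)*0.000000] = 0.000000
  V(2,0) = exp(-r*dt) * [p*0.284313 + (1-p)*0.085380] = 0.181187
  V(2,1) = exp(-r*dt) * [p*0.085380 + (1-p)*0.000000] = 0.041144
  V(2,2) = exp(-r*dt) * [p*0.000000 + (1-p)*0.000000] = 0.000000
  V(1,0) = exp(-r*dt) * [p*0.181187 + (1-p)*0.041144] = 0.108602
  V(1,1) = exp(-r*dt) * [p*0.041144 + (1-p)*0.000000] = 0.019827
  V(0,0) = exp(-r*dt) * [p*0.108602 + (1-p)*0.019827] = 0.062594


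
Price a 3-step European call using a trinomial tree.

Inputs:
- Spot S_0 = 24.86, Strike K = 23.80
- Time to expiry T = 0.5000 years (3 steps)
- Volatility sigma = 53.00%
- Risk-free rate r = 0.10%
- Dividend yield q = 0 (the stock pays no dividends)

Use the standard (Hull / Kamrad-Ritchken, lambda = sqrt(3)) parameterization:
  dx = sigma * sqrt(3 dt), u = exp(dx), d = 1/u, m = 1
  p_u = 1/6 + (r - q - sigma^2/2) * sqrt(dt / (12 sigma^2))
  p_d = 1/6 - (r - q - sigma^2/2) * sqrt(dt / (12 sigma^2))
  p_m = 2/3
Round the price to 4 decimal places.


dt = T/N = 0.166667; dx = sigma*sqrt(3*dt) = 0.374767
u = exp(dx) = 1.454652; d = 1/u = 0.687450
p_u = 0.135658, p_m = 0.666667, p_d = 0.197675
Discount per step: exp(-r*dt) = 0.999833
Stock lattice S(k, j) with j the centered position index:
  k=0: S(0,+0) = 24.8600
  k=1: S(1,-1) = 17.0900; S(1,+0) = 24.8600; S(1,+1) = 36.1626
  k=2: S(2,-2) = 11.7485; S(2,-1) = 17.0900; S(2,+0) = 24.8600; S(2,+1) = 36.1626; S(2,+2) = 52.6041
  k=3: S(3,-3) = 8.0765; S(3,-2) = 11.7485; S(3,-1) = 17.0900; S(3,+0) = 24.8600; S(3,+1) = 36.1626; S(3,+2) = 52.6041; S(3,+3) = 76.5206
Terminal payoffs V(N, j) = max(S_T - K, 0):
  V(3,-3) = 0.000000; V(3,-2) = 0.000000; V(3,-1) = 0.000000; V(3,+0) = 1.060000; V(3,+1) = 12.362645; V(3,+2) = 28.804058; V(3,+3) = 52.720591
Backward induction: V(k, j) = exp(-r*dt) * [p_u * V(k+1, j+1) + p_m * V(k+1, j) + p_d * V(k+1, j-1)]
  V(2,-2) = exp(-r*dt) * [p_u*0.000000 + p_m*0.000000 + p_d*0.000000] = 0.000000
  V(2,-1) = exp(-r*dt) * [p_u*1.060000 + p_m*0.000000 + p_d*0.000000] = 0.143774
  V(2,+0) = exp(-r*dt) * [p_u*12.362645 + p_m*1.060000 + p_d*0.000000] = 2.383367
  V(2,+1) = exp(-r*dt) * [p_u*28.804058 + p_m*12.362645 + p_d*1.060000] = 12.356754
  V(2,+2) = exp(-r*dt) * [p_u*52.720591 + p_m*28.804058 + p_d*12.362645] = 28.793685
  V(1,-1) = exp(-r*dt) * [p_u*2.383367 + p_m*0.143774 + p_d*0.000000] = 0.419103
  V(1,+0) = exp(-r*dt) * [p_u*12.356754 + p_m*2.383367 + p_d*0.143774] = 3.293081
  V(1,+1) = exp(-r*dt) * [p_u*28.793685 + p_m*12.356754 + p_d*2.383367] = 12.612973
  V(0,+0) = exp(-r*dt) * [p_u*12.612973 + p_m*3.293081 + p_d*0.419103] = 3.988626

Answer: Price = V(0,0) = 3.9886


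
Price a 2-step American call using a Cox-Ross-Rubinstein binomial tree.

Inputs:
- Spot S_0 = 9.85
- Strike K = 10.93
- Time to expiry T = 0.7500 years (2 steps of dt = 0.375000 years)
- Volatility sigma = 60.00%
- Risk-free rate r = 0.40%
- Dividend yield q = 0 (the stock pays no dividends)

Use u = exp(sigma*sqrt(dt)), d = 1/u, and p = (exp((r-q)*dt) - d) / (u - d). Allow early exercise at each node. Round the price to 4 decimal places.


Answer: Price = V(0,0) = 1.6195

Derivation:
dt = T/N = 0.375000
u = exp(sigma*sqrt(dt)) = 1.444009; d = 1/u = 0.692516
p = (exp((r-q)*dt) - d) / (u - d) = 0.411161
Discount per step: exp(-r*dt) = 0.998501
Stock lattice S(k, i) with i counting down-moves:
  k=0: S(0,0) = 9.8500
  k=1: S(1,0) = 14.2235; S(1,1) = 6.8213
  k=2: S(2,0) = 20.5389; S(2,1) = 9.8500; S(2,2) = 4.7239
Terminal payoffs V(N, i) = max(S_T - K, 0):
  V(2,0) = 9.608853; V(2,1) = 0.000000; V(2,2) = 0.000000
Backward induction: V(k, i) = exp(-r*dt) * [p * V(k+1, i) + (1-p) * V(k+1, i+1)]; then take max(V_cont, immediate exercise) for American.
  V(1,0) = exp(-r*dt) * [p*9.608853 + (1-p)*0.000000] = 3.944867; exercise = 3.293491; V(1,0) = max -> 3.944867
  V(1,1) = exp(-r*dt) * [p*0.000000 + (1-p)*0.000000] = 0.000000; exercise = 0.000000; V(1,1) = max -> 0.000000
  V(0,0) = exp(-r*dt) * [p*3.944867 + (1-p)*0.000000] = 1.619545; exercise = 0.000000; V(0,0) = max -> 1.619545


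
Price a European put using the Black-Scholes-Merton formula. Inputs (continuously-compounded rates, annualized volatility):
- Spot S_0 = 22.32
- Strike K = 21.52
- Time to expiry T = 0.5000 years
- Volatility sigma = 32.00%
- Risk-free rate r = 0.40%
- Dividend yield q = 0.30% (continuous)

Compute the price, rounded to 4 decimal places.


Answer: Price = 1.5925

Derivation:
d1 = (ln(S/K) + (r - q + 0.5*sigma^2) * T) / (sigma * sqrt(T)) = 0.27665731
d2 = d1 - sigma * sqrt(T) = 0.05038314
exp(-rT) = 0.99800200; exp(-qT) = 0.99850112
P = K * exp(-rT) * N(-d2) - S_0 * exp(-qT) * N(-d1)
N(-d1) = 0.39102163; N(-d2) = 0.47990854
P = 21.5200 * 0.99800200 * 0.47990854 - 22.3200 * 0.99850112 * 0.39102163 = 1.5925


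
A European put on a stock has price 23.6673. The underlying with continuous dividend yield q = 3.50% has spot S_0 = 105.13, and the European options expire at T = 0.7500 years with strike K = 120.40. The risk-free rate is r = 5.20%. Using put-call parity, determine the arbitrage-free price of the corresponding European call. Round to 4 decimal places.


Put-call parity: C - P = S_0 * exp(-qT) - K * exp(-rT).
S_0 * exp(-qT) = 105.1300 * 0.97409154 = 102.40624321
K * exp(-rT) = 120.4000 * 0.96175071 = 115.79478538
C = P + S*exp(-qT) - K*exp(-rT)
C = 23.6673 + 102.40624321 - 115.79478538 = 10.2788

Answer: Call price = 10.2788


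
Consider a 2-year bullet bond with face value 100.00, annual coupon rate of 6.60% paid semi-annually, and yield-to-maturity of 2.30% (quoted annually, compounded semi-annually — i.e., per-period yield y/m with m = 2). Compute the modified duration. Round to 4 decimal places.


Coupon per period c = face * coupon_rate / m = 3.300000
Periods per year m = 2; per-period yield y/m = 0.011500
Number of cashflows N = 4
Cashflows (t years, CF_t, discount factor 1/(1+y/m)^(m*t), PV):
  t = 0.5000: CF_t = 3.300000, DF = 0.988631, PV = 3.262481
  t = 1.0000: CF_t = 3.300000, DF = 0.977391, PV = 3.225389
  t = 1.5000: CF_t = 3.300000, DF = 0.966279, PV = 3.188719
  t = 2.0000: CF_t = 103.300000, DF = 0.955293, PV = 98.681734
Price P = sum_t PV_t = 108.358324
First compute Macaulay numerator sum_t t * PV_t:
  t * PV_t at t = 0.5000: 1.631241
  t * PV_t at t = 1.0000: 3.225389
  t * PV_t at t = 1.5000: 4.783079
  t * PV_t at t = 2.0000: 197.363468
Macaulay duration D = 207.003177 / 108.358324 = 1.910358
Modified duration = D / (1 + y/m) = 1.910358 / (1 + 0.011500) = 1.888639

Answer: Modified duration = 1.8886


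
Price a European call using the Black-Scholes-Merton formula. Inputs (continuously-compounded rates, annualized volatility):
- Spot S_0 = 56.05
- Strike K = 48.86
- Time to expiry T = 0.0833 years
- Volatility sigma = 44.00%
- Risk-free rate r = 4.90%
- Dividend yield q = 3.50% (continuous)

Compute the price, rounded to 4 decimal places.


Answer: Price = 7.6885

Derivation:
d1 = (ln(S/K) + (r - q + 0.5*sigma^2) * T) / (sigma * sqrt(T)) = 1.15373507
d2 = d1 - sigma * sqrt(T) = 1.02674341
exp(-rT) = 0.99592662; exp(-qT) = 0.99708875
C = S_0 * exp(-qT) * N(d1) - K * exp(-rT) * N(d2)
N(d1) = 0.87569560; N(d2) = 0.84772935
C = 56.0500 * 0.99708875 * 0.87569560 - 48.8600 * 0.99592662 * 0.84772935 = 7.6885


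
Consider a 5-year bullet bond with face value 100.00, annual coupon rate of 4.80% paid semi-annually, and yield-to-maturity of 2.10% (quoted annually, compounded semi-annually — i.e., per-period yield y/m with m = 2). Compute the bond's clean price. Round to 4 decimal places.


Answer: Price = 112.7520

Derivation:
Coupon per period c = face * coupon_rate / m = 2.400000
Periods per year m = 2; per-period yield y/m = 0.010500
Number of cashflows N = 10
Cashflows (t years, CF_t, discount factor 1/(1+y/m)^(m*t), PV):
  t = 0.5000: CF_t = 2.400000, DF = 0.989609, PV = 2.375062
  t = 1.0000: CF_t = 2.400000, DF = 0.979326, PV = 2.350383
  t = 1.5000: CF_t = 2.400000, DF = 0.969150, PV = 2.325960
  t = 2.0000: CF_t = 2.400000, DF = 0.959080, PV = 2.301791
  t = 2.5000: CF_t = 2.400000, DF = 0.949114, PV = 2.277874
  t = 3.0000: CF_t = 2.400000, DF = 0.939252, PV = 2.254205
  t = 3.5000: CF_t = 2.400000, DF = 0.929492, PV = 2.230781
  t = 4.0000: CF_t = 2.400000, DF = 0.919834, PV = 2.207602
  t = 4.5000: CF_t = 2.400000, DF = 0.910276, PV = 2.184663
  t = 5.0000: CF_t = 102.400000, DF = 0.900818, PV = 92.243713
Price P = sum_t PV_t = 112.752034


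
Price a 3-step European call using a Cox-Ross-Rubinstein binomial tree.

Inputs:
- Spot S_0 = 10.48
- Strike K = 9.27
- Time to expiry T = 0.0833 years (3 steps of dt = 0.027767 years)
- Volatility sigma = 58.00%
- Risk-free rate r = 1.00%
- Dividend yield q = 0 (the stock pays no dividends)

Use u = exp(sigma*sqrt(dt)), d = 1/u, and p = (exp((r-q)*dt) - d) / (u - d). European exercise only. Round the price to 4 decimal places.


dt = T/N = 0.027767
u = exp(sigma*sqrt(dt)) = 1.101472; d = 1/u = 0.907876
p = (exp((r-q)*dt) - d) / (u - d) = 0.477291
Discount per step: exp(-r*dt) = 0.999722
Stock lattice S(k, i) with i counting down-moves:
  k=0: S(0,0) = 10.4800
  k=1: S(1,0) = 11.5434; S(1,1) = 9.5145
  k=2: S(2,0) = 12.7148; S(2,1) = 10.4800; S(2,2) = 8.6380
  k=3: S(3,0) = 14.0049; S(3,1) = 11.5434; S(3,2) = 9.5145; S(3,3) = 7.8423
Terminal payoffs V(N, i) = max(S_T - K, 0):
  V(3,0) = 4.734948; V(3,1) = 2.273425; V(3,2) = 0.244542; V(3,3) = 0.000000
Backward induction: V(k, i) = exp(-r*dt) * [p * V(k+1, i) + (1-p) * V(k+1, i+1)].
  V(2,0) = exp(-r*dt) * [p*4.734948 + (1-p)*2.273425] = 3.447331
  V(2,1) = exp(-r*dt) * [p*2.273425 + (1-p)*0.244542] = 1.212574
  V(2,2) = exp(-r*dt) * [p*0.244542 + (1-p)*0.000000] = 0.116685
  V(1,0) = exp(-r*dt) * [p*3.447331 + (1-p)*1.212574] = 2.278572
  V(1,1) = exp(-r*dt) * [p*1.212574 + (1-p)*0.116685] = 0.639566
  V(0,0) = exp(-r*dt) * [p*2.278572 + (1-p)*0.639566] = 1.421454

Answer: Price = V(0,0) = 1.4215


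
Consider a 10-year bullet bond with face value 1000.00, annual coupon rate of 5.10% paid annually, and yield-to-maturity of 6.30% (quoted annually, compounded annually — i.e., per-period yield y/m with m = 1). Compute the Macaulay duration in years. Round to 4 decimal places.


Answer: Macaulay duration = 7.9727 years

Derivation:
Coupon per period c = face * coupon_rate / m = 51.000000
Periods per year m = 1; per-period yield y/m = 0.063000
Number of cashflows N = 10
Cashflows (t years, CF_t, discount factor 1/(1+y/m)^(m*t), PV):
  t = 1.0000: CF_t = 51.000000, DF = 0.940734, PV = 47.977422
  t = 2.0000: CF_t = 51.000000, DF = 0.884980, PV = 45.133982
  t = 3.0000: CF_t = 51.000000, DF = 0.832531, PV = 42.459061
  t = 4.0000: CF_t = 51.000000, DF = 0.783190, PV = 39.942672
  t = 5.0000: CF_t = 51.000000, DF = 0.736773, PV = 37.575421
  t = 6.0000: CF_t = 51.000000, DF = 0.693107, PV = 35.348467
  t = 7.0000: CF_t = 51.000000, DF = 0.652029, PV = 33.253497
  t = 8.0000: CF_t = 51.000000, DF = 0.613386, PV = 31.282688
  t = 9.0000: CF_t = 51.000000, DF = 0.577033, PV = 29.428681
  t = 10.0000: CF_t = 1051.000000, DF = 0.542834, PV = 570.518945
Price P = sum_t PV_t = 912.920836
Macaulay numerator sum_t t * PV_t:
  t * PV_t at t = 1.0000: 47.977422
  t * PV_t at t = 2.0000: 90.267963
  t * PV_t at t = 3.0000: 127.377182
  t * PV_t at t = 4.0000: 159.770689
  t * PV_t at t = 5.0000: 187.877104
  t * PV_t at t = 6.0000: 212.090804
  t * PV_t at t = 7.0000: 232.774480
  t * PV_t at t = 8.0000: 250.261502
  t * PV_t at t = 9.0000: 264.858128
  t * PV_t at t = 10.0000: 5705.189455
Macaulay duration D = (sum_t t * PV_t) / P = 7278.444730 / 912.920836 = 7.972701
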